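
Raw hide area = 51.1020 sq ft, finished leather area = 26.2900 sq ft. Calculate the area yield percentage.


Formula: Yield = finished / raw * 100
Substituting: Yield = 26.2900 / 51.1020 * 100
Result: 51.4461 %


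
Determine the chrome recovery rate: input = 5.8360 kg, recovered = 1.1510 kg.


Formula: Recovery = recovered / input * 100
Substituting: Recovery = 1.1510 / 5.8360 * 100
Result: 19.7224 %


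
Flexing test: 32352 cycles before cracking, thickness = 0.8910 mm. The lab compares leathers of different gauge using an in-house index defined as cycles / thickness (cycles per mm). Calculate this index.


Formula: Index = cycles / thickness
Substituting: Index = 32352 / 0.8910
Result: 36309.7643 cycles/mm


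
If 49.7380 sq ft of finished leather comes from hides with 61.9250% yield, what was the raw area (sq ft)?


Formula: raw = finished * 100 / yield
Substituting: raw = 49.7380 * 100 / 61.9250
Result: 80.3197 sq ft


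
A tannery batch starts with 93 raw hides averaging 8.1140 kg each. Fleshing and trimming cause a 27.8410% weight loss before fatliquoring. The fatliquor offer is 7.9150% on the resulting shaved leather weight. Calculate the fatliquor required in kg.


Total_raw = N * avg_wt = 93 * 8.1140 = 754.6020 kg
Substrate = Total_raw * (1 - loss/100) = 754.6020 * (1 - 27.8410/100) = 544.5133 kg
Fat = Substrate * pct / 100 = 544.5133 * 7.9150 / 100 = 43.0982 kg


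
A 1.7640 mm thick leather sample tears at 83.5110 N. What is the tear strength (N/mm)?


Formula: Tear strength = force / thickness
Substituting: Tear strength = 83.5110 / 1.7640
Result: 47.3418 N/mm


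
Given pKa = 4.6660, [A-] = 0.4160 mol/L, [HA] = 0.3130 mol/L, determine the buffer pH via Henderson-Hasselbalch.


ratio = [A-] / [HA] = 0.4160 / 0.3130 = 1.3291
log10(ratio) = 0.1235
pH = pKa + log10(ratio) = 4.6660 + 0.1235 = 4.7895


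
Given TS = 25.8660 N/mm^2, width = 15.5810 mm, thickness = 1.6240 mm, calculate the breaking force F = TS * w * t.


Formula: F = TS * w * t
Substituting: F = 25.8660 * 15.5810 * 1.6240
Result: 654.5015 N


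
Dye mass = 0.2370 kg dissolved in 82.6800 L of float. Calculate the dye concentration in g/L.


Formula: Conc = dye_mass(kg) / volume(L) * 1000
Substituting: Conc = 0.2370 / 82.6800 * 1000
Result: 2.8665 g/L


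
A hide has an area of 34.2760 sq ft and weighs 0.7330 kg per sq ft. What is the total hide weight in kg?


Formula: Weight = area * weight_per_sqft
Substituting: Weight = 34.2760 * 0.7330
Result: 25.1243 kg


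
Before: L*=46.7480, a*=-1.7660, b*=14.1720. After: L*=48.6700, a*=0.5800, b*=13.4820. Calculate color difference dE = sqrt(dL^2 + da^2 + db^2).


dL = 1.9220, da = 2.3460, db = -0.6900
dE = sqrt(1.9220^2 + 2.3460^2 + (-0.6900)^2) = 3.1103


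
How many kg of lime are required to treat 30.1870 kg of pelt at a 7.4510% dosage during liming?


Formula: Lime = substrate * pct / 100
Substituting: Lime = 30.1870 * 7.4510 / 100
Result: 2.2492 kg


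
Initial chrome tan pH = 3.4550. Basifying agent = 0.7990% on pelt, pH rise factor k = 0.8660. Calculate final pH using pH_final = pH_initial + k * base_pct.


Formula: pH_final = pH_initial + k * base_pct
Substituting: pH_final = 3.4550 + 0.8660 * 0.7990
Result: 4.1469


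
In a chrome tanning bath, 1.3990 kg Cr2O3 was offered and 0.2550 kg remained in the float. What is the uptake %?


Formula: Uptake = (offered - residual) / offered * 100
Substituting: Uptake = (1.3990 - 0.2550) / 1.3990 * 100
Result: 81.7727 %


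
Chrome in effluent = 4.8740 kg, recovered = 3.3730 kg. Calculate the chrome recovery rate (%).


Formula: Recovery = recovered / input * 100
Substituting: Recovery = 3.3730 / 4.8740 * 100
Result: 69.2039 %


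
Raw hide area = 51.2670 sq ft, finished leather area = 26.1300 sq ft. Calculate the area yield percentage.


Formula: Yield = finished / raw * 100
Substituting: Yield = 26.1300 / 51.2670 * 100
Result: 50.9685 %


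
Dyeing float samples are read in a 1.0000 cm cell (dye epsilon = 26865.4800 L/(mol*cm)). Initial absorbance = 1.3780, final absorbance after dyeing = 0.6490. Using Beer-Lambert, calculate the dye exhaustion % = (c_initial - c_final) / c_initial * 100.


c_initial = A_i / (epsilon * l) = 1.3780 / (26865.4800 * 1.0000) = 5.1293e-05 mol/L
c_final = A_f / (epsilon * l) = 0.6490 / (26865.4800 * 1.0000) = 2.4157e-05 mol/L
Exhaustion = (c_initial - c_final) / c_initial * 100 = (5.1293e-05 - 2.4157e-05) / 5.1293e-05 * 100 = 52.9028 %


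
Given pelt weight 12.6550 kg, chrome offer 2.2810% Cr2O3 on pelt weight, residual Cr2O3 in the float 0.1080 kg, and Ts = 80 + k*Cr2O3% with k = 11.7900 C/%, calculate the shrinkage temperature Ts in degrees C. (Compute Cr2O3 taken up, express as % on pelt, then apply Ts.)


Offered = pelt * offer_pct / 100 = 12.6550 * 2.2810 / 100 = 0.2887 kg
Uptake = offered - residual = 0.2887 - 0.1080 = 0.1807 kg
Cr2O3% on pelt = uptake / pelt * 100 = 0.1807 / 12.6550 * 100 = 1.4276 %
Ts = 80 + k * Cr2O3% = 80 + 11.7900 * 1.4276 = 96.8312 C


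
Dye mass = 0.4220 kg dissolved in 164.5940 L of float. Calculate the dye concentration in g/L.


Formula: Conc = dye_mass(kg) / volume(L) * 1000
Substituting: Conc = 0.4220 / 164.5940 * 1000
Result: 2.5639 g/L


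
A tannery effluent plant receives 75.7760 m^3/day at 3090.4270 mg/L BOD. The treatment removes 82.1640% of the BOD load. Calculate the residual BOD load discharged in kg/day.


Load_in = volume * conc / 1000 = 75.7760 * 3090.4270 / 1000 = 234.1802 kg/day
Removed = Load_in * eff / 100 = 234.1802 * 82.1640 / 100 = 192.4118 kg/day
Load_out = Load_in - Removed = 234.1802 - 192.4118 = 41.7684 kg/day


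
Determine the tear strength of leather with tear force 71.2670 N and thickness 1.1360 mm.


Formula: Tear strength = force / thickness
Substituting: Tear strength = 71.2670 / 1.1360
Result: 62.7350 N/mm


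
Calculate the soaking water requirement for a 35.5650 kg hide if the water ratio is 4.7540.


Formula: Water = hide_weight * ratio
Substituting: Water = 35.5650 * 4.7540
Result: 169.0760 kg


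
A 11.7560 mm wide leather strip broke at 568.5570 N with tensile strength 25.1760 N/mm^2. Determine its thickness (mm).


Formula: t = F / (TS * w)
Substituting: t = 568.5570 / (25.1760 * 11.7560)
Result: 1.9210 mm


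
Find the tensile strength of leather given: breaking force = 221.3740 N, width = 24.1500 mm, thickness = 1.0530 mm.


Formula: TS = force / (width * thickness)
Substituting: TS = 221.3740 / (24.1500 * 1.0530)
Result: 8.7052 N/mm^2


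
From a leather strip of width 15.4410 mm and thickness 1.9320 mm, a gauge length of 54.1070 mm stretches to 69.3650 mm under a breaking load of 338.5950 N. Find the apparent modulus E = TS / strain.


TS = F / (w * t) = 338.5950 / (15.4410 * 1.9320) = 11.3501 N/mm^2
strain = (Lf - L0) / L0 = (69.3650 - 54.1070) / 54.1070 = 0.2820
E = TS / strain = 11.3501 / 0.2820 = 40.2489 N/mm^2


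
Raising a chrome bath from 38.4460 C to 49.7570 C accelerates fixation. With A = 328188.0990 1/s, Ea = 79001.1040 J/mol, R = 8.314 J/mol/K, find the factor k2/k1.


T1 = 38.4460 + 273.15 = 311.5960 K; T2 = 49.7570 + 273.15 = 322.9070 K
k1 = A * exp(-Ea/(R*T1)) = 328188.0990 * exp(-79001.1040/(8.314*311.5960)) = 1.8717e-08 1/s
k2 = A * exp(-Ea/(R*T2)) = 328188.0990 * exp(-79001.1040/(8.314*322.9070)) = 5.4469e-08 1/s
k2/k1 = 5.4469e-08 / 1.8717e-08 = 2.9102


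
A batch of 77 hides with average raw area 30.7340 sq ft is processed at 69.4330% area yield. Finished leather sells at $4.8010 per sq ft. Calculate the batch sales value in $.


Raw_total = N * avg_area = 77 * 30.7340 = 2366.5180 sq ft
Finished = Raw_total * yield / 100 = 2366.5180 * 69.4330 / 100 = 1643.1444 sq ft
Value = Finished * price = 1643.1444 * 4.8010 = 7888.7365 $


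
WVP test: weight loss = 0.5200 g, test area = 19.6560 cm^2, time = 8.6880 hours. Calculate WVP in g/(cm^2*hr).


Formula: WVP = loss / (area * time)
Substituting: WVP = 0.5200 / (19.6560 * 8.6880)
Result: 0.00304501 g/(cm^2*hr)


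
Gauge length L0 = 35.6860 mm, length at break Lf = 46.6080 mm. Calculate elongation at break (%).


Formula: Elongation = (Lf - L0) / L0 * 100
Substituting: Elongation = (46.6080 - 35.6860) / 35.6860 * 100
Result: 30.6058 %


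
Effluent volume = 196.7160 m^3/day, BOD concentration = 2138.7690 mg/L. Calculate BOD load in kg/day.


Formula: BOD_load = volume * conc / 1000
Substituting: BOD_load = 196.7160 * 2138.7690 / 1000
Result: 420.7301 kg/day


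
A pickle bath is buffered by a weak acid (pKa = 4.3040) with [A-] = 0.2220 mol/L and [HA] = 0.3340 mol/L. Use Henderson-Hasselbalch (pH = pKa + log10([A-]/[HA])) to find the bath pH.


ratio = [A-] / [HA] = 0.2220 / 0.3340 = 0.6647
log10(ratio) = -0.1774
pH = pKa + log10(ratio) = 4.3040 - 0.1774 = 4.1266


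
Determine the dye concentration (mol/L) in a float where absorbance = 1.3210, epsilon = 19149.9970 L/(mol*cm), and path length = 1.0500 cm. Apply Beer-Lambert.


Formula: c = A / (epsilon * l)
Substituting: c = 1.3210 / (19149.9970 * 1.0500)
Result: 6.5697e-05 mol/L


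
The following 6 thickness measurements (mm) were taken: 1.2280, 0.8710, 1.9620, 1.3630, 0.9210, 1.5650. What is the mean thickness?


Formula: Average = sum / n
Substituting: Average = 7.9100 / 6
Result: 1.3183 mm


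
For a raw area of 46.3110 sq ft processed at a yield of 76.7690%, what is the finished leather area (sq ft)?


Formula: finished = raw * yield / 100
Substituting: finished = 46.3110 * 76.7690 / 100
Result: 35.5525 sq ft


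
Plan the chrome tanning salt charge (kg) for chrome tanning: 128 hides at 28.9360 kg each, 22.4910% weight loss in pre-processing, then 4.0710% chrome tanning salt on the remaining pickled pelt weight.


Total_raw = N * avg_wt = 128 * 28.9360 = 3703.8080 kg
Substrate = Total_raw * (1 - loss/100) = 3703.8080 * (1 - 22.4910/100) = 2870.7845 kg
Chrome = Substrate * pct / 100 = 2870.7845 * 4.0710 / 100 = 116.8696 kg


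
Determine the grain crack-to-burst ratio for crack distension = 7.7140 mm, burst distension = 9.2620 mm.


Formula: Ratio = crack / burst
Substituting: Ratio = 7.7140 / 9.2620
Result: 0.8329


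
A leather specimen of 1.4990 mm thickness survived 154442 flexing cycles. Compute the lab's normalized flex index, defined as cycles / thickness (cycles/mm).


Formula: Index = cycles / thickness
Substituting: Index = 154442 / 1.4990
Result: 103030.0200 cycles/mm


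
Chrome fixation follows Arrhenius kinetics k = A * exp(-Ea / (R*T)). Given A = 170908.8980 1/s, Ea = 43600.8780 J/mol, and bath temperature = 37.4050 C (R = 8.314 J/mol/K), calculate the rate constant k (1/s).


T_K = T_C + 273.15 = 37.4050 + 273.15 = 310.5550 K
exponent = -Ea / (R * T_K) = -43600.8780 / (8.314 * 310.5550) = -16.8868
k = A * exp(exponent) = 170908.8980 * exp(-16.8868) = 0.00792377 1/s


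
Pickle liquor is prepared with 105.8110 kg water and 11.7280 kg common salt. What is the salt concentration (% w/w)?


Formula: Conc = salt / (water + salt) * 100
Substituting: Conc = 11.7280 / (105.8110 + 11.7280) * 100
Result: 9.9780 %


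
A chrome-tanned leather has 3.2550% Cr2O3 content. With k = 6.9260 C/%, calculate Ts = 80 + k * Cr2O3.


Formula: Ts = 80 + k * Cr2O3
Substituting: Ts = 80 + 6.9260 * 3.2550
Result: 102.5441 C


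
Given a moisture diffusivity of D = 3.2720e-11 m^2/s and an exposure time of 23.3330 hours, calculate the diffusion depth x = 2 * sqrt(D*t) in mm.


t = 23.3330 hr * 3600 = 83998.8000 s
D * t = 3.2720e-11 * 83998.8000 = 2.7484e-06
x = 2 * sqrt(D*t) = 2 * sqrt(2.7484e-06) = 0.00331568 m = 3.3157 mm


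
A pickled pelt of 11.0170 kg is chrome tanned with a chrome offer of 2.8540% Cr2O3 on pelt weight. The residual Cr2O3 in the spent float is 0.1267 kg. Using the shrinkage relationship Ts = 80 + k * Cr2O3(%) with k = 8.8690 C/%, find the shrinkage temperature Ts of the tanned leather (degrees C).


Offered = pelt * offer_pct / 100 = 11.0170 * 2.8540 / 100 = 0.3144 kg
Uptake = offered - residual = 0.3144 - 0.1267 = 0.1877 kg
Cr2O3% on pelt = uptake / pelt * 100 = 0.1877 / 11.0170 * 100 = 1.7040 %
Ts = 80 + k * Cr2O3% = 80 + 8.8690 * 1.7040 = 95.1124 C


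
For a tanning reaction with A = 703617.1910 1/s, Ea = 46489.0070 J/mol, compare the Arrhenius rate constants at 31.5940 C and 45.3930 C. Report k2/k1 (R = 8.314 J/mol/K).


T1 = 31.5940 + 273.15 = 304.7440 K; T2 = 45.3930 + 273.15 = 318.5430 K
k1 = A * exp(-Ea/(R*T1)) = 703617.1910 * exp(-46489.0070/(8.314*304.7440)) = 0.00756138 1/s
k2 = A * exp(-Ea/(R*T2)) = 703617.1910 * exp(-46489.0070/(8.314*318.5430)) = 0.0167417 1/s
k2/k1 = 0.0167417 / 0.00756138 = 2.2141


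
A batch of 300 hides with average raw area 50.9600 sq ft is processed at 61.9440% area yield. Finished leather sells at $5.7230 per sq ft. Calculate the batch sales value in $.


Raw_total = N * avg_area = 300 * 50.9600 = 15288.0000 sq ft
Finished = Raw_total * yield / 100 = 15288.0000 * 61.9440 / 100 = 9469.9987 sq ft
Value = Finished * price = 9469.9987 * 5.7230 = 54196.8027 $


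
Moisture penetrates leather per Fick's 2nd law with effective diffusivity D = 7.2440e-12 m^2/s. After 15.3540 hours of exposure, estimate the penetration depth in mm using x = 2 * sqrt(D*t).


t = 15.3540 hr * 3600 = 55274.4000 s
D * t = 7.2440e-12 * 55274.4000 = 4.0041e-07
x = 2 * sqrt(D*t) = 2 * sqrt(4.0041e-07) = 0.00126556 m = 1.2656 mm


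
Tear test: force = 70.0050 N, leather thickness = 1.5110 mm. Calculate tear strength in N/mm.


Formula: Tear strength = force / thickness
Substituting: Tear strength = 70.0050 / 1.5110
Result: 46.3302 N/mm


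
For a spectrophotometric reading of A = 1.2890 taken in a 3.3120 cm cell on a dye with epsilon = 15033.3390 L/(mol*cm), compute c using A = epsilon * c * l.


Formula: c = A / (epsilon * l)
Substituting: c = 1.2890 / (15033.3390 * 3.3120)
Result: 2.5889e-05 mol/L


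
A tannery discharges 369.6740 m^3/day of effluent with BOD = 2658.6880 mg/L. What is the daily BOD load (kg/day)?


Formula: BOD_load = volume * conc / 1000
Substituting: BOD_load = 369.6740 * 2658.6880 / 1000
Result: 982.8478 kg/day


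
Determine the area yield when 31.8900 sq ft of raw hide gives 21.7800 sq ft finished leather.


Formula: Yield = finished / raw * 100
Substituting: Yield = 21.7800 / 31.8900 * 100
Result: 68.2973 %


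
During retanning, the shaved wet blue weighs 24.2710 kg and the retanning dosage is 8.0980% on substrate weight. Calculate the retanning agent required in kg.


Formula: Retan = substrate * pct / 100
Substituting: Retan = 24.2710 * 8.0980 / 100
Result: 1.9655 kg


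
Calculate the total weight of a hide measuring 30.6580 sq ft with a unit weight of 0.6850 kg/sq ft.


Formula: Weight = area * weight_per_sqft
Substituting: Weight = 30.6580 * 0.6850
Result: 21.0007 kg


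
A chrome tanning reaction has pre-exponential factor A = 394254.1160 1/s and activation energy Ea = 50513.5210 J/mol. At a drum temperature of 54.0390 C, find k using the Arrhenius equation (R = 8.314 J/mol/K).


T_K = T_C + 273.15 = 54.0390 + 273.15 = 327.1890 K
exponent = -Ea / (R * T_K) = -50513.5210 / (8.314 * 327.1890) = -18.5694
k = A * exp(exponent) = 394254.1160 * exp(-18.5694) = 0.00339757 1/s


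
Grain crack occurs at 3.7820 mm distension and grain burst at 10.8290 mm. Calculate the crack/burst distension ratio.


Formula: Ratio = crack / burst
Substituting: Ratio = 3.7820 / 10.8290
Result: 0.3492


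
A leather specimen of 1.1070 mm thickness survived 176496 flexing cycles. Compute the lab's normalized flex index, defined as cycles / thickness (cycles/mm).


Formula: Index = cycles / thickness
Substituting: Index = 176496 / 1.1070
Result: 159436.3144 cycles/mm


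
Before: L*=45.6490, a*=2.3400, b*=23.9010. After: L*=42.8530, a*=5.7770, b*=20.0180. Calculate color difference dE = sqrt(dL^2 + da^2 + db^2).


dL = -2.7960, da = 3.4370, db = -3.8830
dE = sqrt((-2.7960)^2 + 3.4370^2 + (-3.8830)^2) = 5.8914


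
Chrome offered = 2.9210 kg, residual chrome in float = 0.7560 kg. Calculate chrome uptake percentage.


Formula: Uptake = (offered - residual) / offered * 100
Substituting: Uptake = (2.9210 - 0.7560) / 2.9210 * 100
Result: 74.1185 %


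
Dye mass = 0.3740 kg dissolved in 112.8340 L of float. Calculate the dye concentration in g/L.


Formula: Conc = dye_mass(kg) / volume(L) * 1000
Substituting: Conc = 0.3740 / 112.8340 * 1000
Result: 3.3146 g/L


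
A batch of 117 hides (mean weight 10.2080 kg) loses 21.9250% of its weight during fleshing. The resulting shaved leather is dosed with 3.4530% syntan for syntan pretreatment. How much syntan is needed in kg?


Total_raw = N * avg_wt = 117 * 10.2080 = 1194.3360 kg
Substrate = Total_raw * (1 - loss/100) = 1194.3360 * (1 - 21.9250/100) = 932.4778 kg
Syntan = Substrate * pct / 100 = 932.4778 * 3.4530 / 100 = 32.1985 kg


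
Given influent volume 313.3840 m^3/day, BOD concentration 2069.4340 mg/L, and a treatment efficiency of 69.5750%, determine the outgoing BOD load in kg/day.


Load_in = volume * conc / 1000 = 313.3840 * 2069.4340 / 1000 = 648.5275 kg/day
Removed = Load_in * eff / 100 = 648.5275 * 69.5750 / 100 = 451.2130 kg/day
Load_out = Load_in - Removed = 648.5275 - 451.2130 = 197.3145 kg/day


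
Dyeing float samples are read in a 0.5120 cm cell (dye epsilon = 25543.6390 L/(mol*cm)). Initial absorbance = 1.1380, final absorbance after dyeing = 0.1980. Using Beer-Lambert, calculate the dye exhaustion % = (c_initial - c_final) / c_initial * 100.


c_initial = A_i / (epsilon * l) = 1.1380 / (25543.6390 * 0.5120) = 8.7014e-05 mol/L
c_final = A_f / (epsilon * l) = 0.1980 / (25543.6390 * 0.5120) = 1.5140e-05 mol/L
Exhaustion = (c_initial - c_final) / c_initial * 100 = (8.7014e-05 - 1.5140e-05) / 8.7014e-05 * 100 = 82.6011 %


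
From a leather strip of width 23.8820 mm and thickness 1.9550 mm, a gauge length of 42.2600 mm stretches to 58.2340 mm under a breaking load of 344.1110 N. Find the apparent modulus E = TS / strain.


TS = F / (w * t) = 344.1110 / (23.8820 * 1.9550) = 7.3702 N/mm^2
strain = (Lf - L0) / L0 = (58.2340 - 42.2600) / 42.2600 = 0.3780
E = TS / strain = 7.3702 / 0.3780 = 19.4983 N/mm^2


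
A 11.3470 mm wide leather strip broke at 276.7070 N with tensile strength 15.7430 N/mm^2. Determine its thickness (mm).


Formula: t = F / (TS * w)
Substituting: t = 276.7070 / (15.7430 * 11.3470)
Result: 1.5490 mm


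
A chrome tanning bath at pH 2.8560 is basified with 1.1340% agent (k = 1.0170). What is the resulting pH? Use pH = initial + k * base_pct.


Formula: pH_final = pH_initial + k * base_pct
Substituting: pH_final = 2.8560 + 1.0170 * 1.1340
Result: 4.0093


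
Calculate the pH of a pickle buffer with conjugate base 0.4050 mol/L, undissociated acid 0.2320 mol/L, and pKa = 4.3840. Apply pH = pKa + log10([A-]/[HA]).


ratio = [A-] / [HA] = 0.4050 / 0.2320 = 1.7457
log10(ratio) = 0.2420
pH = pKa + log10(ratio) = 4.3840 + 0.2420 = 4.6260


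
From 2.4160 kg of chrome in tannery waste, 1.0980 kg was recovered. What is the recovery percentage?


Formula: Recovery = recovered / input * 100
Substituting: Recovery = 1.0980 / 2.4160 * 100
Result: 45.4470 %


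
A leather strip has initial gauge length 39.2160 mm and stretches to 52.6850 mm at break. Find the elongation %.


Formula: Elongation = (Lf - L0) / L0 * 100
Substituting: Elongation = (52.6850 - 39.2160) / 39.2160 * 100
Result: 34.3457 %


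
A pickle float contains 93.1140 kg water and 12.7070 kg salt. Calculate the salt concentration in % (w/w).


Formula: Conc = salt / (water + salt) * 100
Substituting: Conc = 12.7070 / (93.1140 + 12.7070) * 100
Result: 12.0080 %


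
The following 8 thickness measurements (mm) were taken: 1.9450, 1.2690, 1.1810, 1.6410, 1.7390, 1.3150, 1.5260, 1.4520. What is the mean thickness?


Formula: Average = sum / n
Substituting: Average = 12.0680 / 8
Result: 1.5085 mm


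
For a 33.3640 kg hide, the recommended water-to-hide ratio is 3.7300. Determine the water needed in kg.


Formula: Water = hide_weight * ratio
Substituting: Water = 33.3640 * 3.7300
Result: 124.4477 kg


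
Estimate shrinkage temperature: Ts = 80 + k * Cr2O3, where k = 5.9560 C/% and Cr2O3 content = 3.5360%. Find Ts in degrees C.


Formula: Ts = 80 + k * Cr2O3
Substituting: Ts = 80 + 5.9560 * 3.5360
Result: 101.0604 C


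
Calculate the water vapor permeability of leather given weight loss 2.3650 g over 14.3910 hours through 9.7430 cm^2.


Formula: WVP = loss / (area * time)
Substituting: WVP = 2.3650 / (9.7430 * 14.3910)
Result: 0.0168674 g/(cm^2*hr)


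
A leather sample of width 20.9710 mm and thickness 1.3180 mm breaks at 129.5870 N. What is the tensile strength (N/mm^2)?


Formula: TS = force / (width * thickness)
Substituting: TS = 129.5870 / (20.9710 * 1.3180)
Result: 4.6884 N/mm^2


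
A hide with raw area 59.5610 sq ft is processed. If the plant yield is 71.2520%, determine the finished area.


Formula: finished = raw * yield / 100
Substituting: finished = 59.5610 * 71.2520 / 100
Result: 42.4384 sq ft


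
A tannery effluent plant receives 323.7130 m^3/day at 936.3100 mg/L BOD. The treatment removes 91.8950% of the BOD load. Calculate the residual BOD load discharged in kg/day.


Load_in = volume * conc / 1000 = 323.7130 * 936.3100 / 1000 = 303.0957 kg/day
Removed = Load_in * eff / 100 = 303.0957 * 91.8950 / 100 = 278.5298 kg/day
Load_out = Load_in - Removed = 303.0957 - 278.5298 = 24.5659 kg/day


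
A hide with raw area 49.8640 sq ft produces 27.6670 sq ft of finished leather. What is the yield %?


Formula: Yield = finished / raw * 100
Substituting: Yield = 27.6670 / 49.8640 * 100
Result: 55.4849 %


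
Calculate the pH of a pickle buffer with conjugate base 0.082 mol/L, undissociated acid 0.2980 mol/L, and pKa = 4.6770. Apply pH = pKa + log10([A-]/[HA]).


ratio = [A-] / [HA] = 0.082 / 0.2980 = 0.2752
log10(ratio) = -0.5604
pH = pKa + log10(ratio) = 4.6770 - 0.5604 = 4.1166


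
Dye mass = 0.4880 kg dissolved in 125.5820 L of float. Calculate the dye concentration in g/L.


Formula: Conc = dye_mass(kg) / volume(L) * 1000
Substituting: Conc = 0.4880 / 125.5820 * 1000
Result: 3.8859 g/L


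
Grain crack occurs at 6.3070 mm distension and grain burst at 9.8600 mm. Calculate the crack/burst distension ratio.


Formula: Ratio = crack / burst
Substituting: Ratio = 6.3070 / 9.8600
Result: 0.6397


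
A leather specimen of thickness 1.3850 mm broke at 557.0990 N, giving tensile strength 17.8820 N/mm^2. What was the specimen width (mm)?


Formula: w = F / (TS * t)
Substituting: w = 557.0990 / (17.8820 * 1.3850)
Result: 22.4940 mm


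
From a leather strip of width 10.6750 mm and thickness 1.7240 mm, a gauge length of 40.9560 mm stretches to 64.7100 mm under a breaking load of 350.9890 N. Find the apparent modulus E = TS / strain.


TS = F / (w * t) = 350.9890 / (10.6750 * 1.7240) = 19.0717 N/mm^2
strain = (Lf - L0) / L0 = (64.7100 - 40.9560) / 40.9560 = 0.5800
E = TS / strain = 19.0717 / 0.5800 = 32.8828 N/mm^2


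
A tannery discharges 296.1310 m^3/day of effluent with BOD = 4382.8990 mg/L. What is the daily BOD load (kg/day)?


Formula: BOD_load = volume * conc / 1000
Substituting: BOD_load = 296.1310 * 4382.8990 / 1000
Result: 1297.9123 kg/day


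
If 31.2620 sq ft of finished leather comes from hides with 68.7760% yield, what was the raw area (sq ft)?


Formula: raw = finished * 100 / yield
Substituting: raw = 31.2620 * 100 / 68.7760
Result: 45.4548 sq ft


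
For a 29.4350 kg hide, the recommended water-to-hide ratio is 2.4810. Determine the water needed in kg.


Formula: Water = hide_weight * ratio
Substituting: Water = 29.4350 * 2.4810
Result: 73.0282 kg


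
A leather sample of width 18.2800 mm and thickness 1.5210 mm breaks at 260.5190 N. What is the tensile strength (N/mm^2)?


Formula: TS = force / (width * thickness)
Substituting: TS = 260.5190 / (18.2800 * 1.5210)
Result: 9.3699 N/mm^2


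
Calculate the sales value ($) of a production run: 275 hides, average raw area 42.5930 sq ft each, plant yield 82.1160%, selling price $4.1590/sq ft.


Raw_total = N * avg_area = 275 * 42.5930 = 11713.0750 sq ft
Finished = Raw_total * yield / 100 = 11713.0750 * 82.1160 / 100 = 9618.3087 sq ft
Value = Finished * price = 9618.3087 * 4.1590 = 40002.5457 $


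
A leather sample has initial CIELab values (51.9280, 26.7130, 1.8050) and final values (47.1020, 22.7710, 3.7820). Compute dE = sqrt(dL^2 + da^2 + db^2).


dL = -4.8260, da = -3.9420, db = 1.9770
dE = sqrt((-4.8260)^2 + (-3.9420)^2 + 1.9770^2) = 6.5374


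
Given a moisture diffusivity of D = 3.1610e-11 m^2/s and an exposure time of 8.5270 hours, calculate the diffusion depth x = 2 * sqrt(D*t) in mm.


t = 8.5270 hr * 3600 = 30697.2000 s
D * t = 3.1610e-11 * 30697.2000 = 9.7034e-07
x = 2 * sqrt(D*t) = 2 * sqrt(9.7034e-07) = 0.00197012 m = 1.9701 mm


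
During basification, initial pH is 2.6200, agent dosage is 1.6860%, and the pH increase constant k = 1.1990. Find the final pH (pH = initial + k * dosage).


Formula: pH_final = pH_initial + k * base_pct
Substituting: pH_final = 2.6200 + 1.1990 * 1.6860
Result: 4.6415


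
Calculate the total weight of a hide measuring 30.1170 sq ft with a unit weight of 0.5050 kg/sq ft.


Formula: Weight = area * weight_per_sqft
Substituting: Weight = 30.1170 * 0.5050
Result: 15.2091 kg


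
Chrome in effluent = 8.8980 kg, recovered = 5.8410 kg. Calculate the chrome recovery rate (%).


Formula: Recovery = recovered / input * 100
Substituting: Recovery = 5.8410 / 8.8980 * 100
Result: 65.6440 %


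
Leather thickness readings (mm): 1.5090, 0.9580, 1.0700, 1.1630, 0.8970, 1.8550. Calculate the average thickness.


Formula: Average = sum / n
Substituting: Average = 7.4520 / 6
Result: 1.2420 mm


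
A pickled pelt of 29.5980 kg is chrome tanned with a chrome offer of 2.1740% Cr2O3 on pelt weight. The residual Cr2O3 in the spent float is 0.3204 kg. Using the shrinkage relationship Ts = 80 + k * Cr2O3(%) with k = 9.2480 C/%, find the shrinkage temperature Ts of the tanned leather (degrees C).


Offered = pelt * offer_pct / 100 = 29.5980 * 2.1740 / 100 = 0.6435 kg
Uptake = offered - residual = 0.6435 - 0.3204 = 0.3231 kg
Cr2O3% on pelt = uptake / pelt * 100 = 0.3231 / 29.5980 * 100 = 1.0915 %
Ts = 80 + k * Cr2O3% = 80 + 9.2480 * 1.0915 = 90.0941 C


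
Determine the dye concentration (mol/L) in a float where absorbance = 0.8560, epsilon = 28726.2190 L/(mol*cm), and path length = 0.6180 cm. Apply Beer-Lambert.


Formula: c = A / (epsilon * l)
Substituting: c = 0.8560 / (28726.2190 * 0.6180)
Result: 4.8218e-05 mol/L


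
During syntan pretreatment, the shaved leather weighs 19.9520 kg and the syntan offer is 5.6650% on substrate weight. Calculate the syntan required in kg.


Formula: Syntan = substrate * pct / 100
Substituting: Syntan = 19.9520 * 5.6650 / 100
Result: 1.1303 kg


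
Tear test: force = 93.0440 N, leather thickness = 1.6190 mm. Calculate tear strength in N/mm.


Formula: Tear strength = force / thickness
Substituting: Tear strength = 93.0440 / 1.6190
Result: 57.4700 N/mm


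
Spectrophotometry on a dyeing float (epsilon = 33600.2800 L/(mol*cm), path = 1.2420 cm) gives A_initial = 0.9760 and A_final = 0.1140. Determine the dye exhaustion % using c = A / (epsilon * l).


c_initial = A_i / (epsilon * l) = 0.9760 / (33600.2800 * 1.2420) = 2.3388e-05 mol/L
c_final = A_f / (epsilon * l) = 0.1140 / (33600.2800 * 1.2420) = 2.7317e-06 mol/L
Exhaustion = (c_initial - c_final) / c_initial * 100 = (2.3388e-05 - 2.7317e-06) / 2.3388e-05 * 100 = 88.3197 %


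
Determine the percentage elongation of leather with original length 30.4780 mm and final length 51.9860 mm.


Formula: Elongation = (Lf - L0) / L0 * 100
Substituting: Elongation = (51.9860 - 30.4780) / 30.4780 * 100
Result: 70.5689 %


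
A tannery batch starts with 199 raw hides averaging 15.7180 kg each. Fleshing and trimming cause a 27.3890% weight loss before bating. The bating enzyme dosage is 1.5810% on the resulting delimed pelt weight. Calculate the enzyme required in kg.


Total_raw = N * avg_wt = 199 * 15.7180 = 3127.8820 kg
Substrate = Total_raw * (1 - loss/100) = 3127.8820 * (1 - 27.3890/100) = 2271.1864 kg
Enzyme = Substrate * pct / 100 = 2271.1864 * 1.5810 / 100 = 35.9075 kg


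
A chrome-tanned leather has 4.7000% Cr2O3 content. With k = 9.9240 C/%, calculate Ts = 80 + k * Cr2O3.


Formula: Ts = 80 + k * Cr2O3
Substituting: Ts = 80 + 9.9240 * 4.7000
Result: 126.6428 C


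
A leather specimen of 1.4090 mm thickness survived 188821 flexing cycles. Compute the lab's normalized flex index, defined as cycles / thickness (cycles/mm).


Formula: Index = cycles / thickness
Substituting: Index = 188821 / 1.4090
Result: 134010.6458 cycles/mm


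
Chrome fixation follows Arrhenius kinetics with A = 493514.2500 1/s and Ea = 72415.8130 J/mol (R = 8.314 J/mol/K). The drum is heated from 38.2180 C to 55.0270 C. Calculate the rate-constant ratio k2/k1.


T1 = 38.2180 + 273.15 = 311.3680 K; T2 = 55.0270 + 273.15 = 328.1770 K
k1 = A * exp(-Ea/(R*T1)) = 493514.2500 * exp(-72415.8130/(8.314*311.3680)) = 3.5034e-07 1/s
k2 = A * exp(-Ea/(R*T2)) = 493514.2500 * exp(-72415.8130/(8.314*328.1770)) = 1.4681e-06 1/s
k2/k1 = 1.4681e-06 / 3.5034e-07 = 4.1904


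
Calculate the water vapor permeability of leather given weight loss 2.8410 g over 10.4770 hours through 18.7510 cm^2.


Formula: WVP = loss / (area * time)
Substituting: WVP = 2.8410 / (18.7510 * 10.4770)
Result: 0.0144614 g/(cm^2*hr)


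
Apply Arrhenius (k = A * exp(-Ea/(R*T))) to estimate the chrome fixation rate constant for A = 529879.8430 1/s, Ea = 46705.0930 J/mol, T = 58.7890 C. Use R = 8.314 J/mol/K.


T_K = T_C + 273.15 = 58.7890 + 273.15 = 331.9390 K
exponent = -Ea / (R * T_K) = -46705.0930 / (8.314 * 331.9390) = -16.9237
k = A * exp(exponent) = 529879.8430 * exp(-16.9237) = 0.0236754 1/s


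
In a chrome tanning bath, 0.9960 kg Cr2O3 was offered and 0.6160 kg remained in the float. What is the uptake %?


Formula: Uptake = (offered - residual) / offered * 100
Substituting: Uptake = (0.9960 - 0.6160) / 0.9960 * 100
Result: 38.1526 %


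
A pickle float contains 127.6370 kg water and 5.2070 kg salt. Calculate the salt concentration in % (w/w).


Formula: Conc = salt / (water + salt) * 100
Substituting: Conc = 5.2070 / (127.6370 + 5.2070) * 100
Result: 3.9196 %


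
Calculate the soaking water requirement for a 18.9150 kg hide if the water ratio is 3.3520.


Formula: Water = hide_weight * ratio
Substituting: Water = 18.9150 * 3.3520
Result: 63.4031 kg


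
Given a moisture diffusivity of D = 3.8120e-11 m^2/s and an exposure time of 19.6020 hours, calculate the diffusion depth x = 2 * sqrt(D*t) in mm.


t = 19.6020 hr * 3600 = 70567.2000 s
D * t = 3.8120e-11 * 70567.2000 = 2.6900e-06
x = 2 * sqrt(D*t) = 2 * sqrt(2.6900e-06) = 0.00328026 m = 3.2803 mm


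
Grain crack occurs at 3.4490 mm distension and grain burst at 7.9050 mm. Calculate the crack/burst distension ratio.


Formula: Ratio = crack / burst
Substituting: Ratio = 3.4490 / 7.9050
Result: 0.4363


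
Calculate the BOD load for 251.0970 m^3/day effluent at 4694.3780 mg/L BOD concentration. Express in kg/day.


Formula: BOD_load = volume * conc / 1000
Substituting: BOD_load = 251.0970 * 4694.3780 / 1000
Result: 1178.7442 kg/day


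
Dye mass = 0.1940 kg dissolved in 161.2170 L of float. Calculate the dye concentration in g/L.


Formula: Conc = dye_mass(kg) / volume(L) * 1000
Substituting: Conc = 0.1940 / 161.2170 * 1000
Result: 1.2033 g/L


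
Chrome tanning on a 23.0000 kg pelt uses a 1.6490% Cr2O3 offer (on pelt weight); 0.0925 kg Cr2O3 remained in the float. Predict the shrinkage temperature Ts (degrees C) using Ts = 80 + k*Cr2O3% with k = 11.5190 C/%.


Offered = pelt * offer_pct / 100 = 23.0000 * 1.6490 / 100 = 0.3793 kg
Uptake = offered - residual = 0.3793 - 0.0925 = 0.2868 kg
Cr2O3% on pelt = uptake / pelt * 100 = 0.2868 / 23.0000 * 100 = 1.2468 %
Ts = 80 + k * Cr2O3% = 80 + 11.5190 * 1.2468 = 94.3622 C


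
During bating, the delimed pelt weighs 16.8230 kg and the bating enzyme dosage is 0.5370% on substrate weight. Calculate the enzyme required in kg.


Formula: Enzyme = substrate * pct / 100
Substituting: Enzyme = 16.8230 * 0.5370 / 100
Result: 0.0903395 kg


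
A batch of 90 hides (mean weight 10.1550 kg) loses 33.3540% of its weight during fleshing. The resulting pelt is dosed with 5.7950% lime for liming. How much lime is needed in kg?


Total_raw = N * avg_wt = 90 * 10.1550 = 913.9500 kg
Substrate = Total_raw * (1 - loss/100) = 913.9500 * (1 - 33.3540/100) = 609.1111 kg
Lime = Substrate * pct / 100 = 609.1111 * 5.7950 / 100 = 35.2980 kg


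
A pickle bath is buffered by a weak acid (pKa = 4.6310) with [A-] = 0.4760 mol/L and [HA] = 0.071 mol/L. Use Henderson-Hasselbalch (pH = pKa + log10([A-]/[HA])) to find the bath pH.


ratio = [A-] / [HA] = 0.4760 / 0.071 = 6.7042
log10(ratio) = 0.8263
pH = pKa + log10(ratio) = 4.6310 + 0.8263 = 5.4573


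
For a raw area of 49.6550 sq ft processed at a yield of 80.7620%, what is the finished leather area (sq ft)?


Formula: finished = raw * yield / 100
Substituting: finished = 49.6550 * 80.7620 / 100
Result: 40.1024 sq ft


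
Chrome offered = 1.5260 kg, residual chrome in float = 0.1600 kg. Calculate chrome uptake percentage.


Formula: Uptake = (offered - residual) / offered * 100
Substituting: Uptake = (1.5260 - 0.1600) / 1.5260 * 100
Result: 89.5151 %


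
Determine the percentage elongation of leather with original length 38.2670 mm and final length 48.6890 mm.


Formula: Elongation = (Lf - L0) / L0 * 100
Substituting: Elongation = (48.6890 - 38.2670) / 38.2670 * 100
Result: 27.2350 %


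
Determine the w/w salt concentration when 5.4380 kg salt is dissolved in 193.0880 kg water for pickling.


Formula: Conc = salt / (water + salt) * 100
Substituting: Conc = 5.4380 / (193.0880 + 5.4380) * 100
Result: 2.7392 %


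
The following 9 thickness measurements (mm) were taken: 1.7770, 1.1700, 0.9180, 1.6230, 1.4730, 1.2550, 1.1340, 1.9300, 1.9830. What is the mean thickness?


Formula: Average = sum / n
Substituting: Average = 13.2630 / 9
Result: 1.4737 mm


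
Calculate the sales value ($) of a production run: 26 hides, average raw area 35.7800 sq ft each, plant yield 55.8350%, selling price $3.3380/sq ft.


Raw_total = N * avg_area = 26 * 35.7800 = 930.2800 sq ft
Finished = Raw_total * yield / 100 = 930.2800 * 55.8350 / 100 = 519.4218 sq ft
Value = Finished * price = 519.4218 * 3.3380 = 1733.8301 $


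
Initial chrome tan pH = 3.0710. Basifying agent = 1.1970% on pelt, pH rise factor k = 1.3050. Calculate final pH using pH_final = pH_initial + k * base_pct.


Formula: pH_final = pH_initial + k * base_pct
Substituting: pH_final = 3.0710 + 1.3050 * 1.1970
Result: 4.6331


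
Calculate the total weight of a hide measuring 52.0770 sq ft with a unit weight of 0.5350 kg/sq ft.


Formula: Weight = area * weight_per_sqft
Substituting: Weight = 52.0770 * 0.5350
Result: 27.8612 kg


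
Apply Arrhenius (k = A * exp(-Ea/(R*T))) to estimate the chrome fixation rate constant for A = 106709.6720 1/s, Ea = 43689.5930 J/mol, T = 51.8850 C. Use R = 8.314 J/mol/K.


T_K = T_C + 273.15 = 51.8850 + 273.15 = 325.0350 K
exponent = -Ea / (R * T_K) = -43689.5930 / (8.314 * 325.0350) = -16.1673
k = A * exp(exponent) = 106709.6720 * exp(-16.1673) = 0.0101585 1/s


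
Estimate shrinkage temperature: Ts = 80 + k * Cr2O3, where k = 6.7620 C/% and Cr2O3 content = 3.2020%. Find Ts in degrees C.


Formula: Ts = 80 + k * Cr2O3
Substituting: Ts = 80 + 6.7620 * 3.2020
Result: 101.6519 C


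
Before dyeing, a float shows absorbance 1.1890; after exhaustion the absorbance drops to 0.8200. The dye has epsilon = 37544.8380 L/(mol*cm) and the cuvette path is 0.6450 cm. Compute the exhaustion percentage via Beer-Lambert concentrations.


c_initial = A_i / (epsilon * l) = 1.1890 / (37544.8380 * 0.6450) = 4.9099e-05 mol/L
c_final = A_f / (epsilon * l) = 0.8200 / (37544.8380 * 0.6450) = 3.3861e-05 mol/L
Exhaustion = (c_initial - c_final) / c_initial * 100 = (4.9099e-05 - 3.3861e-05) / 4.9099e-05 * 100 = 31.0345 %


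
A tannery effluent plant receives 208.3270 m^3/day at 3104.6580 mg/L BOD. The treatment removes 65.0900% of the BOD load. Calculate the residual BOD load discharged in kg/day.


Load_in = volume * conc / 1000 = 208.3270 * 3104.6580 / 1000 = 646.7841 kg/day
Removed = Load_in * eff / 100 = 646.7841 * 65.0900 / 100 = 420.9918 kg/day
Load_out = Load_in - Removed = 646.7841 - 420.9918 = 225.7923 kg/day


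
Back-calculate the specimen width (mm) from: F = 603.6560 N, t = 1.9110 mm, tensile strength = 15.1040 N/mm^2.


Formula: w = F / (TS * t)
Substituting: w = 603.6560 / (15.1040 * 1.9110)
Result: 20.9140 mm


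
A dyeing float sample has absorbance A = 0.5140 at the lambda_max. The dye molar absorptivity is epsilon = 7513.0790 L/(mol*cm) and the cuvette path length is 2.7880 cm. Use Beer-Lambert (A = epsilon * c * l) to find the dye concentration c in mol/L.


Formula: c = A / (epsilon * l)
Substituting: c = 0.5140 / (7513.0790 * 2.7880)
Result: 2.4539e-05 mol/L


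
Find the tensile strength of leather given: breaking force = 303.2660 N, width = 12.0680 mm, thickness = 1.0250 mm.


Formula: TS = force / (width * thickness)
Substituting: TS = 303.2660 / (12.0680 * 1.0250)
Result: 24.5168 N/mm^2


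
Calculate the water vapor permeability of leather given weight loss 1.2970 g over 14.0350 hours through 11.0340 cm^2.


Formula: WVP = loss / (area * time)
Substituting: WVP = 1.2970 / (11.0340 * 14.0350)
Result: 0.00837519 g/(cm^2*hr)


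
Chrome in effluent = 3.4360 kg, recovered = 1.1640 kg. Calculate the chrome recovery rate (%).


Formula: Recovery = recovered / input * 100
Substituting: Recovery = 1.1640 / 3.4360 * 100
Result: 33.8766 %


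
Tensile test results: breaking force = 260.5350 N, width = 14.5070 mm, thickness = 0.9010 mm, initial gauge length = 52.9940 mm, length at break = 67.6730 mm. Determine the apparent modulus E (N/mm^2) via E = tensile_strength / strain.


TS = F / (w * t) = 260.5350 / (14.5070 * 0.9010) = 19.9326 N/mm^2
strain = (Lf - L0) / L0 = (67.6730 - 52.9940) / 52.9940 = 0.2770
E = TS / strain = 19.9326 / 0.2770 = 71.9605 N/mm^2


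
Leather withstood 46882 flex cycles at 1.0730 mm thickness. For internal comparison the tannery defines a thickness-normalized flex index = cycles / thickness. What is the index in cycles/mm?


Formula: Index = cycles / thickness
Substituting: Index = 46882 / 1.0730
Result: 43692.4511 cycles/mm


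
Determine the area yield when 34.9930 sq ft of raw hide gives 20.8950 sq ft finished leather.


Formula: Yield = finished / raw * 100
Substituting: Yield = 20.8950 / 34.9930 * 100
Result: 59.7119 %


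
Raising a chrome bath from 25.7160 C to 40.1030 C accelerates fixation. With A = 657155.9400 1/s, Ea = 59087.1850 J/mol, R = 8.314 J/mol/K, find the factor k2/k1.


T1 = 25.7160 + 273.15 = 298.8660 K; T2 = 40.1030 + 273.15 = 313.2530 K
k1 = A * exp(-Ea/(R*T1)) = 657155.9400 * exp(-59087.1850/(8.314*298.8660)) = 3.0922e-05 1/s
k2 = A * exp(-Ea/(R*T2)) = 657155.9400 * exp(-59087.1850/(8.314*313.2530)) = 9.2168e-05 1/s
k2/k1 = 9.2168e-05 / 3.0922e-05 = 2.9807


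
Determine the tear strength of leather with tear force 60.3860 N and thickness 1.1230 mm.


Formula: Tear strength = force / thickness
Substituting: Tear strength = 60.3860 / 1.1230
Result: 53.7720 N/mm


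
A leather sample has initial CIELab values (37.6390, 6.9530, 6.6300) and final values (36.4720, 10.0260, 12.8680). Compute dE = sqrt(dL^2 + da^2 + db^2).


dL = -1.1670, da = 3.0730, db = 6.2380
dE = sqrt((-1.1670)^2 + 3.0730^2 + 6.2380^2) = 7.0511
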